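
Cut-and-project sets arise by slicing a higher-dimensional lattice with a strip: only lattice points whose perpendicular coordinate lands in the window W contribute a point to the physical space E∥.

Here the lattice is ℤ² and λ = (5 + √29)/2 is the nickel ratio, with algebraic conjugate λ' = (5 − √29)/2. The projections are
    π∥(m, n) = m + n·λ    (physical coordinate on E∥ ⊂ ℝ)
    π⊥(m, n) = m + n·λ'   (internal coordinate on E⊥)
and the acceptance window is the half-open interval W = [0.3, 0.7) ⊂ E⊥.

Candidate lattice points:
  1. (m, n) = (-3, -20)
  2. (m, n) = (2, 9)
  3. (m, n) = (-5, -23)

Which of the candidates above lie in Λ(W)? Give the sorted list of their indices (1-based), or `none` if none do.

λ' = (5−√29)/2 ≈ -0.1926.
candidate 1: (m,n)=(-3,-20) → π∥ = -3-20·λ ≈ -106.8516, π⊥ = -3-20·λ' ≈ 0.8516 ∉ [0.3, 0.7) ⇒ out
candidate 2: (m,n)=(2,9) → π∥ = 2+9·λ ≈ 48.7332, π⊥ = 2+9·λ' ≈ 0.2668 ∉ [0.3, 0.7) ⇒ out
candidate 3: (m,n)=(-5,-23) → π∥ = -5-23·λ ≈ -124.4294, π⊥ = -5-23·λ' ≈ -0.5706 ∉ [0.3, 0.7) ⇒ out

none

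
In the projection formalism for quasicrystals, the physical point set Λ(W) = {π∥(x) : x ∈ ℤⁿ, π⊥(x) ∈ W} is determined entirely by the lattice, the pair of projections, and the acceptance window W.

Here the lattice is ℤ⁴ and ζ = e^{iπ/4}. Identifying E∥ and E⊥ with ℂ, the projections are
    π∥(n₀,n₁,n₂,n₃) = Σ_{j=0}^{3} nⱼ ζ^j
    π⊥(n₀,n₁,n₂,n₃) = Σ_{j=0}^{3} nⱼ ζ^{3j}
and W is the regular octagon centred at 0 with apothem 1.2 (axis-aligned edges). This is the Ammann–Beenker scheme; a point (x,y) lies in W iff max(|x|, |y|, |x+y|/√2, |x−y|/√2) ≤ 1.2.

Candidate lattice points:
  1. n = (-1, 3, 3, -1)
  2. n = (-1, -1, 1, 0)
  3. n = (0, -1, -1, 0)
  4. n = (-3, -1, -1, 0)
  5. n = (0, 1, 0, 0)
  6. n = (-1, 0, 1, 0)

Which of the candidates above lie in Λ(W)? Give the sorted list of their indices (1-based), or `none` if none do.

3, 5

π⊥(n) = n₀ + n₁ζ³ + n₂ζ⁶ + n₃ζ⁹ where ζ = e^{iπ/4}.
candidate 1: n = (-1, 3, 3, -1) → π⊥ ≈ (-3.828427, -1.585786); max(|x|,|y|,|x±y|/√2) = 3.828427 > 1.2 ⇒ ∉ W
candidate 2: n = (-1, -1, 1, 0) → π⊥ ≈ (-0.292893, -1.707107); max(|x|,|y|,|x±y|/√2) = 1.707107 > 1.2 ⇒ ∉ W
candidate 3: n = (0, -1, -1, 0) → π⊥ ≈ (+0.707107, +0.292893); max(|x|,|y|,|x±y|/√2) = 0.707107 ≤ 1.2 ⇒ ∈ W
candidate 4: n = (-3, -1, -1, 0) → π⊥ ≈ (-2.292893, +0.292893); max(|x|,|y|,|x±y|/√2) = 2.292893 > 1.2 ⇒ ∉ W
candidate 5: n = (0, 1, 0, 0) → π⊥ ≈ (-0.707107, +0.707107); max(|x|,|y|,|x±y|/√2) = 1.000000 ≤ 1.2 ⇒ ∈ W
candidate 6: n = (-1, 0, 1, 0) → π⊥ ≈ (-1.000000, -1.000000); max(|x|,|y|,|x±y|/√2) = 1.414214 > 1.2 ⇒ ∉ W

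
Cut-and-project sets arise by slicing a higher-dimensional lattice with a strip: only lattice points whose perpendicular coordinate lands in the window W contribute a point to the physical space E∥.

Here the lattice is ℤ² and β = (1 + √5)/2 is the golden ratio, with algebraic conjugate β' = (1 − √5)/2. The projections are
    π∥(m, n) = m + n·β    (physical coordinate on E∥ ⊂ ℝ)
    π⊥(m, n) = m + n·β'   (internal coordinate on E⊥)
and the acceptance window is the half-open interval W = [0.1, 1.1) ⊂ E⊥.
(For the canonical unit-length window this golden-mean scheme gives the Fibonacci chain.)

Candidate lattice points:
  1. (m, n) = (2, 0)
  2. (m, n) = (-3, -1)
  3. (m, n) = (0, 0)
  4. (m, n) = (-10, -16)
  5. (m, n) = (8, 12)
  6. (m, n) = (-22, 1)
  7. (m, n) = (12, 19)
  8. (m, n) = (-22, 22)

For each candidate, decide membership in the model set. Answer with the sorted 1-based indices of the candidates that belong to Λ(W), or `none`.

5, 7

β' = (1−√5)/2 ≈ -0.61803.
[1] lift (2,0): star map gives 2.00000; window check 0.1 ≤ 2.00000 < 1.1 is false → out
[2] lift (-3,-1): star map gives -2.38197; window check 0.1 ≤ -2.38197 < 1.1 is false → out
[3] lift (0,0): star map gives 0.00000; window check 0.1 ≤ 0.00000 < 1.1 is false → out
[4] lift (-10,-16): star map gives -0.11146; window check 0.1 ≤ -0.11146 < 1.1 is false → out
[5] lift (8,12): star map gives 0.58359; window check 0.1 ≤ 0.58359 < 1.1 is true → IN Λ
[6] lift (-22,1): star map gives -22.61803; window check 0.1 ≤ -22.61803 < 1.1 is false → out
[7] lift (12,19): star map gives 0.25735; window check 0.1 ≤ 0.25735 < 1.1 is true → IN Λ
[8] lift (-22,22): star map gives -35.59675; window check 0.1 ≤ -35.59675 < 1.1 is false → out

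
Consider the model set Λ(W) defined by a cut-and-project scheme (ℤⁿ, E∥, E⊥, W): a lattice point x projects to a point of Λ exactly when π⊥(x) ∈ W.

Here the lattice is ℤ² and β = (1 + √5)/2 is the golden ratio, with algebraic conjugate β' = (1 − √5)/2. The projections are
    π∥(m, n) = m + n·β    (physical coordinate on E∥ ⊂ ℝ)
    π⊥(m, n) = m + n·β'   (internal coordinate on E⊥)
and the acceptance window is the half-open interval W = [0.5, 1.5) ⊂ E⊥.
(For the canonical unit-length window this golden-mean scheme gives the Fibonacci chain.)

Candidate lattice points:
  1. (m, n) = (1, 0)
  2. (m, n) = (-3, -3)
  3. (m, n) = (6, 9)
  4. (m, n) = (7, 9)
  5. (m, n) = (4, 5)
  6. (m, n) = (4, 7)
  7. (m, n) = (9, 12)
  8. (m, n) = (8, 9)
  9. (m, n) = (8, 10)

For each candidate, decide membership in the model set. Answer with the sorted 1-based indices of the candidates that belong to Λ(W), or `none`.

Numerically β ≈ 1.6180 and β' = −1/β ≈ -0.6180.
[1] lift (1,0): star map gives 1.0000; window check 0.5 ≤ 1.0000 < 1.5 is true → IN Λ
[2] lift (-3,-3): star map gives -1.1459; window check 0.5 ≤ -1.1459 < 1.5 is false → out
[3] lift (6,9): star map gives 0.4377; window check 0.5 ≤ 0.4377 < 1.5 is false → out
[4] lift (7,9): star map gives 1.4377; window check 0.5 ≤ 1.4377 < 1.5 is true → IN Λ
[5] lift (4,5): star map gives 0.9098; window check 0.5 ≤ 0.9098 < 1.5 is true → IN Λ
[6] lift (4,7): star map gives -0.3262; window check 0.5 ≤ -0.3262 < 1.5 is false → out
[7] lift (9,12): star map gives 1.5836; window check 0.5 ≤ 1.5836 < 1.5 is false → out
[8] lift (8,9): star map gives 2.4377; window check 0.5 ≤ 2.4377 < 1.5 is false → out
[9] lift (8,10): star map gives 1.8197; window check 0.5 ≤ 1.8197 < 1.5 is false → out

1, 4, 5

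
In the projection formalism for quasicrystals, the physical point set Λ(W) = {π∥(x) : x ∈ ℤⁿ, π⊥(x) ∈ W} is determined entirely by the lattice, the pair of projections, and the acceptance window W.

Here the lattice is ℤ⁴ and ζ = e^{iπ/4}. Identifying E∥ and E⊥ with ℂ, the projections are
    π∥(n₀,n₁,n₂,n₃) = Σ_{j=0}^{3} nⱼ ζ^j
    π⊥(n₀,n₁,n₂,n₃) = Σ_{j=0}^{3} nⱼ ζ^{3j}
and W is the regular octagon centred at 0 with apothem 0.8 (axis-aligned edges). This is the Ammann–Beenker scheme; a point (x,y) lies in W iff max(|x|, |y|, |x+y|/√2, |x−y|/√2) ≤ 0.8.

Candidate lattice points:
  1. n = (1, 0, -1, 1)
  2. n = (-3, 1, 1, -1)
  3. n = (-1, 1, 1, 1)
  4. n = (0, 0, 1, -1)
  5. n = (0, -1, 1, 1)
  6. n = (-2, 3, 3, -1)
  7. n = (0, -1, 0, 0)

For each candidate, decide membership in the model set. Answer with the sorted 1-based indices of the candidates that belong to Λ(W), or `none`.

With ζ = e^{iπ/4} the internal vectors are ζ^0,ζ^3,ζ^6,ζ^9.
candidate 1: n = (1, 0, -1, 1) → π⊥ ≈ (+1.70711, +1.70711); max(|x|,|y|,|x±y|/√2) = 2.41421 > 0.8 ⇒ ∉ W
candidate 2: n = (-3, 1, 1, -1) → π⊥ ≈ (-4.41421, -1.00000); max(|x|,|y|,|x±y|/√2) = 4.41421 > 0.8 ⇒ ∉ W
candidate 3: n = (-1, 1, 1, 1) → π⊥ ≈ (-1.00000, +0.41421); max(|x|,|y|,|x±y|/√2) = 1.00000 > 0.8 ⇒ ∉ W
candidate 4: n = (0, 0, 1, -1) → π⊥ ≈ (-0.70711, -1.70711); max(|x|,|y|,|x±y|/√2) = 1.70711 > 0.8 ⇒ ∉ W
candidate 5: n = (0, -1, 1, 1) → π⊥ ≈ (+1.41421, -1.00000); max(|x|,|y|,|x±y|/√2) = 1.70711 > 0.8 ⇒ ∉ W
candidate 6: n = (-2, 3, 3, -1) → π⊥ ≈ (-4.82843, -1.58579); max(|x|,|y|,|x±y|/√2) = 4.82843 > 0.8 ⇒ ∉ W
candidate 7: n = (0, -1, 0, 0) → π⊥ ≈ (+0.70711, -0.70711); max(|x|,|y|,|x±y|/√2) = 1.00000 > 0.8 ⇒ ∉ W

none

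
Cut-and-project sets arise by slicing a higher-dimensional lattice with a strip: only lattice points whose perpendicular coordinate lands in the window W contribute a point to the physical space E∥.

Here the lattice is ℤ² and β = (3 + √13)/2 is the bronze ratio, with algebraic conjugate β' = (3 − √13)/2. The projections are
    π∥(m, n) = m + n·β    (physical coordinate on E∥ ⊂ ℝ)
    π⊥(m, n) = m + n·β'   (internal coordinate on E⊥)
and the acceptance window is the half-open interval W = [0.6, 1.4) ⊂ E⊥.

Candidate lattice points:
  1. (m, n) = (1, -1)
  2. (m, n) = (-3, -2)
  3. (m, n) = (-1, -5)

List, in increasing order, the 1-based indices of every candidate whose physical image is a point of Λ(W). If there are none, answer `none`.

Compute β' = (3−√13)/2 = -0.302776, so π⊥(m,n) = m -0.302776·n.
#1 (1,-1): internal coord 1 + (-1)·β' = +1.302776; +1.302776 ∈ [0.6, 1.4) → IN Λ
#2 (-3,-2): internal coord -3 + (-2)·β' = -2.394449; -2.394449 ∉ [0.6, 1.4) → out
#3 (-1,-5): internal coord -1 + (-5)·β' = +0.513878; +0.513878 ∉ [0.6, 1.4) → out

1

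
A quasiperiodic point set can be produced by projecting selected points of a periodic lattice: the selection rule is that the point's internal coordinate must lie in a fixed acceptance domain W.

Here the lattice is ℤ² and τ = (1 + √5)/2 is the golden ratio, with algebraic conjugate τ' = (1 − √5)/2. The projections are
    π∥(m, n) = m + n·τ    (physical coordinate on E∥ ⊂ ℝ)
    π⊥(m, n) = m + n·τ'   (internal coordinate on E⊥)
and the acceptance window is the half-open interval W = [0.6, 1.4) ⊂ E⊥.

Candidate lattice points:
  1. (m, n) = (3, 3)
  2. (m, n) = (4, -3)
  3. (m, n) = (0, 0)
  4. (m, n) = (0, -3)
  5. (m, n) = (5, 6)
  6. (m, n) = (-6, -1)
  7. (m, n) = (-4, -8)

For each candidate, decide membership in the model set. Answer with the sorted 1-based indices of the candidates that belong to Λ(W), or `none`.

Numerically τ ≈ 1.618034 and τ' = −1/τ ≈ -0.618034.
candidate 1: (m,n)=(3,3) → π∥ = 3+3·τ ≈ 7.854102, π⊥ = 3+3·τ' ≈ 1.145898 ∈ [0.6, 1.4) ⇒ IN Λ
candidate 2: (m,n)=(4,-3) → π∥ = 4-3·τ ≈ -0.854102, π⊥ = 4-3·τ' ≈ 5.854102 ∉ [0.6, 1.4) ⇒ out
candidate 3: (m,n)=(0,0) → π∥ = 0+0·τ ≈ 0.000000, π⊥ = 0+0·τ' ≈ 0.000000 ∉ [0.6, 1.4) ⇒ out
candidate 4: (m,n)=(0,-3) → π∥ = 0-3·τ ≈ -4.854102, π⊥ = 0-3·τ' ≈ 1.854102 ∉ [0.6, 1.4) ⇒ out
candidate 5: (m,n)=(5,6) → π∥ = 5+6·τ ≈ 14.708204, π⊥ = 5+6·τ' ≈ 1.291796 ∈ [0.6, 1.4) ⇒ IN Λ
candidate 6: (m,n)=(-6,-1) → π∥ = -6-1·τ ≈ -7.618034, π⊥ = -6-1·τ' ≈ -5.381966 ∉ [0.6, 1.4) ⇒ out
candidate 7: (m,n)=(-4,-8) → π∥ = -4-8·τ ≈ -16.944272, π⊥ = -4-8·τ' ≈ 0.944272 ∈ [0.6, 1.4) ⇒ IN Λ

1, 5, 7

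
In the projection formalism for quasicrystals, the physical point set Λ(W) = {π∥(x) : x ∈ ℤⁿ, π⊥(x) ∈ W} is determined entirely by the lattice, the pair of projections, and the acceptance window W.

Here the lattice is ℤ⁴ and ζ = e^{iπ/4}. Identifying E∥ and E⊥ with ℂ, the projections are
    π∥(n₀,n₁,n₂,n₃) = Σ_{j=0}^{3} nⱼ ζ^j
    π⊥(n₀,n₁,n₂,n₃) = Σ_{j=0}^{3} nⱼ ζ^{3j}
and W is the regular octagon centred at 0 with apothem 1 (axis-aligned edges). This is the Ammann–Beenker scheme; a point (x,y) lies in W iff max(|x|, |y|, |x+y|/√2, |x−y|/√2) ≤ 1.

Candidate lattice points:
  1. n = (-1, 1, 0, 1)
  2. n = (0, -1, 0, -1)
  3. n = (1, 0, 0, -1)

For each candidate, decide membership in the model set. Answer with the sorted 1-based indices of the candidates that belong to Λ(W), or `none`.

3

Internal map: ζ^{3j} for j=0..3 gives (1,0), (−√2/2,√2/2), (0,−1), (√2/2,√2/2).
candidate 1: n = (-1, 1, 0, 1) → π⊥ ≈ (-1.000000, +1.414214); max(|x|,|y|,|x±y|/√2) = 1.707107 > 1 ⇒ ∉ W
candidate 2: n = (0, -1, 0, -1) → π⊥ ≈ (+0.000000, -1.414214); max(|x|,|y|,|x±y|/√2) = 1.414214 > 1 ⇒ ∉ W
candidate 3: n = (1, 0, 0, -1) → π⊥ ≈ (+0.292893, -0.707107); max(|x|,|y|,|x±y|/√2) = 0.707107 ≤ 1 ⇒ ∈ W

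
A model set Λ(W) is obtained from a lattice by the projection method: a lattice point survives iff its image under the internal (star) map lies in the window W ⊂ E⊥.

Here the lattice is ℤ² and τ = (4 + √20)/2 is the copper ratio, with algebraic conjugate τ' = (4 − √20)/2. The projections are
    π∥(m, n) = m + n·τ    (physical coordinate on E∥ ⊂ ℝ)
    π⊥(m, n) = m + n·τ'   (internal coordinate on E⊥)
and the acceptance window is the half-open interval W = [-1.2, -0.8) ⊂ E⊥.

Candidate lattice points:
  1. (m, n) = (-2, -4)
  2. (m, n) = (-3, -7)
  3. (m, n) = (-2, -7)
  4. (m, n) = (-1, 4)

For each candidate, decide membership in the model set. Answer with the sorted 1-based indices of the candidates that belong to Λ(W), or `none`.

τ' = (4−√20)/2 ≈ -0.2361.
#1 (-2,-4): internal coord -2 + (-4)·τ' = -1.0557; -1.0557 ∈ [-1.2, -0.8) → IN Λ
#2 (-3,-7): internal coord -3 + (-7)·τ' = -1.3475; -1.3475 ∉ [-1.2, -0.8) → out
#3 (-2,-7): internal coord -2 + (-7)·τ' = -0.3475; -0.3475 ∉ [-1.2, -0.8) → out
#4 (-1,4): internal coord -1 + (4)·τ' = -1.9443; -1.9443 ∉ [-1.2, -0.8) → out

1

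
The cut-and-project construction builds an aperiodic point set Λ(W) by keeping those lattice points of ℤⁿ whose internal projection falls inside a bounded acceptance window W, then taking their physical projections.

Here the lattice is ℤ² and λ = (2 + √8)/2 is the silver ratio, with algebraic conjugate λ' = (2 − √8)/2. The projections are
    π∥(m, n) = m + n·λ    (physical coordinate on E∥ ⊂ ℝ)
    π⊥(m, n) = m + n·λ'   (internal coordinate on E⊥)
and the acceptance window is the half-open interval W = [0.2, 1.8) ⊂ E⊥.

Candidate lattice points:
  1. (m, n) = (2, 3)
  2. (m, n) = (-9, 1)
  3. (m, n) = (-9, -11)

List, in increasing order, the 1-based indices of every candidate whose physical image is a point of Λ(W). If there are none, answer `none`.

1

Numerically λ ≈ 2.4142 and λ' = −1/λ ≈ -0.4142.
[1] lift (2,3): star map gives 0.7574; window check 0.2 ≤ 0.7574 < 1.8 is true → IN Λ
[2] lift (-9,1): star map gives -9.4142; window check 0.2 ≤ -9.4142 < 1.8 is false → out
[3] lift (-9,-11): star map gives -4.4437; window check 0.2 ≤ -4.4437 < 1.8 is false → out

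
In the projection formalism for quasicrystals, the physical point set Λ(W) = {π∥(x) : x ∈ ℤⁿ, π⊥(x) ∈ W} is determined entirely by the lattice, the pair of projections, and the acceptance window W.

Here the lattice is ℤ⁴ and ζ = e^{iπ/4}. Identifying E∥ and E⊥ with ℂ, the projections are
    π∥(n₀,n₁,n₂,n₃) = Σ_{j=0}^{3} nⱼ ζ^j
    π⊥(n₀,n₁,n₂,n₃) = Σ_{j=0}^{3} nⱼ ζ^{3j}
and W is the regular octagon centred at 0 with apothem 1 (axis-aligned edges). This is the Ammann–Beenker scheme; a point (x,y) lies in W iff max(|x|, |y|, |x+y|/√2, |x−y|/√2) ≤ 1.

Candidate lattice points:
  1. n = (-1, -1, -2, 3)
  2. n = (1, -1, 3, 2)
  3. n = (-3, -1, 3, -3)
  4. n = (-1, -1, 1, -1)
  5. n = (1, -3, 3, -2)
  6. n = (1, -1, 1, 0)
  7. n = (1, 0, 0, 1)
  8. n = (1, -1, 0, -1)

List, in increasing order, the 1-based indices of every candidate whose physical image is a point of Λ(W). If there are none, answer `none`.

none

Internal map: ζ^{3j} for j=0..3 gives (1,0), (−√2/2,√2/2), (0,−1), (√2/2,√2/2).
#1 (-1, -1, -2, 3): internal (1.82843, 3.41421); octagon support 3.70711 vs apothem 1 → ∉ W
#2 (1, -1, 3, 2): internal (3.12132, -2.29289); octagon support 3.82843 vs apothem 1 → ∉ W
#3 (-3, -1, 3, -3): internal (-4.41421, -5.82843); octagon support 7.24264 vs apothem 1 → ∉ W
#4 (-1, -1, 1, -1): internal (-1.00000, -2.41421); octagon support 2.41421 vs apothem 1 → ∉ W
#5 (1, -3, 3, -2): internal (1.70711, -6.53553); octagon support 6.53553 vs apothem 1 → ∉ W
#6 (1, -1, 1, 0): internal (1.70711, -1.70711); octagon support 2.41421 vs apothem 1 → ∉ W
#7 (1, 0, 0, 1): internal (1.70711, 0.70711); octagon support 1.70711 vs apothem 1 → ∉ W
#8 (1, -1, 0, -1): internal (1.00000, -1.41421); octagon support 1.70711 vs apothem 1 → ∉ W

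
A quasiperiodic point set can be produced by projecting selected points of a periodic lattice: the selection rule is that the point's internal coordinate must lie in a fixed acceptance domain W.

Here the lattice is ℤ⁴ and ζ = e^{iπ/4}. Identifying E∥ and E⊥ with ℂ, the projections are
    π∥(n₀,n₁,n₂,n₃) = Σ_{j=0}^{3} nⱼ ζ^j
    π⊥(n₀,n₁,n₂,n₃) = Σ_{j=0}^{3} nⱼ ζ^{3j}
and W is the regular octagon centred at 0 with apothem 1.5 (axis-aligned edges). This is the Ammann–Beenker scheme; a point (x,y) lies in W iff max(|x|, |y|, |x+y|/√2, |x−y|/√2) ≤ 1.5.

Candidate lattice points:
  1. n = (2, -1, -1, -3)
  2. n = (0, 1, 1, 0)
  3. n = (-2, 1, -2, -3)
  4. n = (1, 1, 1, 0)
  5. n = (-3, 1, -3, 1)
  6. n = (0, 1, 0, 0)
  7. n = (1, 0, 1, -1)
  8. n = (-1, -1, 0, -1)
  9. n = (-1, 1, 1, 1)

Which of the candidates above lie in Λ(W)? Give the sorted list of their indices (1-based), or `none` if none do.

2, 4, 6, 9

Internal map: ζ^{3j} for j=0..3 gives (1,0), (−√2/2,√2/2), (0,−1), (√2/2,√2/2).
#1 (2, -1, -1, -3): internal (0.585786, -1.828427); octagon support 1.828427 vs apothem 1.5 → ∉ W
#2 (0, 1, 1, 0): internal (-0.707107, -0.292893); octagon support 0.707107 vs apothem 1.5 → ∈ W
#3 (-2, 1, -2, -3): internal (-4.828427, 0.585786); octagon support 4.828427 vs apothem 1.5 → ∉ W
#4 (1, 1, 1, 0): internal (0.292893, -0.292893); octagon support 0.414214 vs apothem 1.5 → ∈ W
#5 (-3, 1, -3, 1): internal (-3.000000, 4.414214); octagon support 5.242641 vs apothem 1.5 → ∉ W
#6 (0, 1, 0, 0): internal (-0.707107, 0.707107); octagon support 1.000000 vs apothem 1.5 → ∈ W
#7 (1, 0, 1, -1): internal (0.292893, -1.707107); octagon support 1.707107 vs apothem 1.5 → ∉ W
#8 (-1, -1, 0, -1): internal (-1.000000, -1.414214); octagon support 1.707107 vs apothem 1.5 → ∉ W
#9 (-1, 1, 1, 1): internal (-1.000000, 0.414214); octagon support 1.000000 vs apothem 1.5 → ∈ W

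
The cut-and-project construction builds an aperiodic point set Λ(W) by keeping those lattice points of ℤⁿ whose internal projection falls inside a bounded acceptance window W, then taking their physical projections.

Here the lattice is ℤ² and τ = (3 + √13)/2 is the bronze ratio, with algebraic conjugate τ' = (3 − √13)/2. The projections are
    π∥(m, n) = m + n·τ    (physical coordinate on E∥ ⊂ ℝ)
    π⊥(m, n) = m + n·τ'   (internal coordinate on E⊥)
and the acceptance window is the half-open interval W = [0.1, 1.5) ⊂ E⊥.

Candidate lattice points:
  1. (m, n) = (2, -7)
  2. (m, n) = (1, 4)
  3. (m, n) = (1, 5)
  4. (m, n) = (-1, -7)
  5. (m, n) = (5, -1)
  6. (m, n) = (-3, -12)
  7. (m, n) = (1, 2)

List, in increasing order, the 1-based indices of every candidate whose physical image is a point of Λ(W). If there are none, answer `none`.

τ' = (3−√13)/2 ≈ -0.302776.
#1 (2,-7): internal coord 2 + (-7)·τ' = +4.119429; +4.119429 ∉ [0.1, 1.5) → out
#2 (1,4): internal coord 1 + (4)·τ' = -0.211103; -0.211103 ∉ [0.1, 1.5) → out
#3 (1,5): internal coord 1 + (5)·τ' = -0.513878; -0.513878 ∉ [0.1, 1.5) → out
#4 (-1,-7): internal coord -1 + (-7)·τ' = +1.119429; +1.119429 ∈ [0.1, 1.5) → IN Λ
#5 (5,-1): internal coord 5 + (-1)·τ' = +5.302776; +5.302776 ∉ [0.1, 1.5) → out
#6 (-3,-12): internal coord -3 + (-12)·τ' = +0.633308; +0.633308 ∈ [0.1, 1.5) → IN Λ
#7 (1,2): internal coord 1 + (2)·τ' = +0.394449; +0.394449 ∈ [0.1, 1.5) → IN Λ

4, 6, 7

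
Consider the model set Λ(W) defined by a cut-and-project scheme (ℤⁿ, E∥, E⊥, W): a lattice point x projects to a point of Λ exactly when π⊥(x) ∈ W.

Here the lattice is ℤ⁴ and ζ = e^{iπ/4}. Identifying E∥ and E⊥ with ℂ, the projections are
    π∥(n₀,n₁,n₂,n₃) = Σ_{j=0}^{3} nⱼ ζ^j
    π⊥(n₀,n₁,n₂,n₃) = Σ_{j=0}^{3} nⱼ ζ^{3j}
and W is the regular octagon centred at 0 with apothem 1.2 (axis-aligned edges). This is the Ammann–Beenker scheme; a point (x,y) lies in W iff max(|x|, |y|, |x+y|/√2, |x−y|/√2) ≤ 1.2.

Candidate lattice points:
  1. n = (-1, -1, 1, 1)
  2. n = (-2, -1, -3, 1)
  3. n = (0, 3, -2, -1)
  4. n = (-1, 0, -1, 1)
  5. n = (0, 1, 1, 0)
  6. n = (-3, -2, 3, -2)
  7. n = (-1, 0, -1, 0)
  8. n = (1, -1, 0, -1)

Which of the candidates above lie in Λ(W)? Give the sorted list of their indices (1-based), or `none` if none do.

Internal map: ζ^{3j} for j=0..3 gives (1,0), (−√2/2,√2/2), (0,−1), (√2/2,√2/2).
#1 (-1, -1, 1, 1): internal (0.41421, -1.00000); octagon support 1.00000 vs apothem 1.2 → ∈ W
#2 (-2, -1, -3, 1): internal (-0.58579, 3.00000); octagon support 3.00000 vs apothem 1.2 → ∉ W
#3 (0, 3, -2, -1): internal (-2.82843, 3.41421); octagon support 4.41421 vs apothem 1.2 → ∉ W
#4 (-1, 0, -1, 1): internal (-0.29289, 1.70711); octagon support 1.70711 vs apothem 1.2 → ∉ W
#5 (0, 1, 1, 0): internal (-0.70711, -0.29289); octagon support 0.70711 vs apothem 1.2 → ∈ W
#6 (-3, -2, 3, -2): internal (-3.00000, -5.82843); octagon support 6.24264 vs apothem 1.2 → ∉ W
#7 (-1, 0, -1, 0): internal (-1.00000, 1.00000); octagon support 1.41421 vs apothem 1.2 → ∉ W
#8 (1, -1, 0, -1): internal (1.00000, -1.41421); octagon support 1.70711 vs apothem 1.2 → ∉ W

1, 5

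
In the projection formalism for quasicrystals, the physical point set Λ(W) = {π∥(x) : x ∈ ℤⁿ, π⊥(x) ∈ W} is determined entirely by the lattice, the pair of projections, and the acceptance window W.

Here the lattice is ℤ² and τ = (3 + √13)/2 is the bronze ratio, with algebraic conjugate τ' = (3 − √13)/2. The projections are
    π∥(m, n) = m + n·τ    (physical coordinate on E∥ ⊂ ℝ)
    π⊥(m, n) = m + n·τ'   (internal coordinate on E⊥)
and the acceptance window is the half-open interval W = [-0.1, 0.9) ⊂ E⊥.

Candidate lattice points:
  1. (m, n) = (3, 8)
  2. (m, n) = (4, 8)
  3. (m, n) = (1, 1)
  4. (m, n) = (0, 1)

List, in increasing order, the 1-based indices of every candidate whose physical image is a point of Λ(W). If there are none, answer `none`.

1, 3

Compute τ' = (3−√13)/2 = -0.30278, so π⊥(m,n) = m -0.30278·n.
[1] lift (3,8): star map gives 0.57779; window check -0.1 ≤ 0.57779 < 0.9 is true → IN Λ
[2] lift (4,8): star map gives 1.57779; window check -0.1 ≤ 1.57779 < 0.9 is false → out
[3] lift (1,1): star map gives 0.69722; window check -0.1 ≤ 0.69722 < 0.9 is true → IN Λ
[4] lift (0,1): star map gives -0.30278; window check -0.1 ≤ -0.30278 < 0.9 is false → out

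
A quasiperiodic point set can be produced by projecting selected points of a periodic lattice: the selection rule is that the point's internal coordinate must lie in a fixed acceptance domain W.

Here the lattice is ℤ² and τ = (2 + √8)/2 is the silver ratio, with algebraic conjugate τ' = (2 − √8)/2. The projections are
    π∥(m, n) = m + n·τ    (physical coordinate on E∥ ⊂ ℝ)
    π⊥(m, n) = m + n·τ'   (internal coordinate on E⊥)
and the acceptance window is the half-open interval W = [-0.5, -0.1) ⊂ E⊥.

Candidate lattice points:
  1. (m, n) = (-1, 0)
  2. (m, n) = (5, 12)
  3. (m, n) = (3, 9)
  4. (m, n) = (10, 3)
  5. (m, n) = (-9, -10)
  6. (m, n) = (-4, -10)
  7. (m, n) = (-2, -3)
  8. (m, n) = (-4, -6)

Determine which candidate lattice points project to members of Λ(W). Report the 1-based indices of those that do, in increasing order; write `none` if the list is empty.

none

Numerically τ ≈ 2.41421 and τ' = −1/τ ≈ -0.41421.
#1 (-1,0): internal coord -1 + (0)·τ' = -1.00000; -1.00000 ∉ [-0.5, -0.1) → out
#2 (5,12): internal coord 5 + (12)·τ' = +0.02944; +0.02944 ∉ [-0.5, -0.1) → out
#3 (3,9): internal coord 3 + (9)·τ' = -0.72792; -0.72792 ∉ [-0.5, -0.1) → out
#4 (10,3): internal coord 10 + (3)·τ' = +8.75736; +8.75736 ∉ [-0.5, -0.1) → out
#5 (-9,-10): internal coord -9 + (-10)·τ' = -4.85786; -4.85786 ∉ [-0.5, -0.1) → out
#6 (-4,-10): internal coord -4 + (-10)·τ' = +0.14214; +0.14214 ∉ [-0.5, -0.1) → out
#7 (-2,-3): internal coord -2 + (-3)·τ' = -0.75736; -0.75736 ∉ [-0.5, -0.1) → out
#8 (-4,-6): internal coord -4 + (-6)·τ' = -1.51472; -1.51472 ∉ [-0.5, -0.1) → out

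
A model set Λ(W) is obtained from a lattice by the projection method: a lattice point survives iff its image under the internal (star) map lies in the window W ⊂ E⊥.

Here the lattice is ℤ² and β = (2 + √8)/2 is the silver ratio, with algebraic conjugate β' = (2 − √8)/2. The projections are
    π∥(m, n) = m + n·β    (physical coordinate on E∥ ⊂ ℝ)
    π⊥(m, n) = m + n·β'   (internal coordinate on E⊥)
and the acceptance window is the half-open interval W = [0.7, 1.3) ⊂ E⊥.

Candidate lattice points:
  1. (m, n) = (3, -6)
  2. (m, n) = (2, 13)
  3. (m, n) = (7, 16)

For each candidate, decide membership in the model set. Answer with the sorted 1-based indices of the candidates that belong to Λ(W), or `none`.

none

β' = (2−√8)/2 ≈ -0.414214.
candidate 1: (m,n)=(3,-6) → π∥ = 3-6·β ≈ -11.485281, π⊥ = 3-6·β' ≈ 5.485281 ∉ [0.7, 1.3) ⇒ out
candidate 2: (m,n)=(2,13) → π∥ = 2+13·β ≈ 33.384776, π⊥ = 2+13·β' ≈ -3.384776 ∉ [0.7, 1.3) ⇒ out
candidate 3: (m,n)=(7,16) → π∥ = 7+16·β ≈ 45.627417, π⊥ = 7+16·β' ≈ 0.372583 ∉ [0.7, 1.3) ⇒ out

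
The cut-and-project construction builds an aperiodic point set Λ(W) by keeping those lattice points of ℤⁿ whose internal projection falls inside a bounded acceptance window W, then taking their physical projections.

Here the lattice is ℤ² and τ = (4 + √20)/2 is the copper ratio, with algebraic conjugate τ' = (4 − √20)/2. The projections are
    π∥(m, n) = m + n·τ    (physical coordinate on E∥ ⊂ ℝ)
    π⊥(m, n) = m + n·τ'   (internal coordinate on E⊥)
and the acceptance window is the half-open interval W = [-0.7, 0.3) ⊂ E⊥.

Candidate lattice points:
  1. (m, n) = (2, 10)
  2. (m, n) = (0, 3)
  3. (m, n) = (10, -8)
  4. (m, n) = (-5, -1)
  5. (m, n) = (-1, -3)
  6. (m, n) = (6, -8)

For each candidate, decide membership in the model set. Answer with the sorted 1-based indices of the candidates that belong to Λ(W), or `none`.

Numerically τ ≈ 4.2361 and τ' = −1/τ ≈ -0.2361.
candidate 1: (m,n)=(2,10) → π∥ = 2+10·τ ≈ 44.3607, π⊥ = 2+10·τ' ≈ -0.3607 ∈ [-0.7, 0.3) ⇒ IN Λ
candidate 2: (m,n)=(0,3) → π∥ = 0+3·τ ≈ 12.7082, π⊥ = 0+3·τ' ≈ -0.7082 ∉ [-0.7, 0.3) ⇒ out
candidate 3: (m,n)=(10,-8) → π∥ = 10-8·τ ≈ -23.8885, π⊥ = 10-8·τ' ≈ 11.8885 ∉ [-0.7, 0.3) ⇒ out
candidate 4: (m,n)=(-5,-1) → π∥ = -5-1·τ ≈ -9.2361, π⊥ = -5-1·τ' ≈ -4.7639 ∉ [-0.7, 0.3) ⇒ out
candidate 5: (m,n)=(-1,-3) → π∥ = -1-3·τ ≈ -13.7082, π⊥ = -1-3·τ' ≈ -0.2918 ∈ [-0.7, 0.3) ⇒ IN Λ
candidate 6: (m,n)=(6,-8) → π∥ = 6-8·τ ≈ -27.8885, π⊥ = 6-8·τ' ≈ 7.8885 ∉ [-0.7, 0.3) ⇒ out

1, 5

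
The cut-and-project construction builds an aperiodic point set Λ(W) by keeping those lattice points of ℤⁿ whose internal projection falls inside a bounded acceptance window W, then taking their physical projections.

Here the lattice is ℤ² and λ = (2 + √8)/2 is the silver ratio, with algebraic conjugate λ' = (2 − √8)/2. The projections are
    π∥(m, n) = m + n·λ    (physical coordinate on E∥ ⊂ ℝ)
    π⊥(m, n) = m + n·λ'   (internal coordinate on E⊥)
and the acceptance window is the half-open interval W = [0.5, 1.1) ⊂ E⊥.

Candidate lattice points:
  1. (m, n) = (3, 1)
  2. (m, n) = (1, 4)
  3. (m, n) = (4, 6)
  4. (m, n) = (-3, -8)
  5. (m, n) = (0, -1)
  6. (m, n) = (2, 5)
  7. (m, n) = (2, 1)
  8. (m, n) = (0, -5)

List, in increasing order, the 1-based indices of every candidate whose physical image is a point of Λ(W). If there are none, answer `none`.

none

Numerically λ ≈ 2.4142 and λ' = −1/λ ≈ -0.4142.
candidate 1: (m,n)=(3,1) → π∥ = 3+1·λ ≈ 5.4142, π⊥ = 3+1·λ' ≈ 2.5858 ∉ [0.5, 1.1) ⇒ out
candidate 2: (m,n)=(1,4) → π∥ = 1+4·λ ≈ 10.6569, π⊥ = 1+4·λ' ≈ -0.6569 ∉ [0.5, 1.1) ⇒ out
candidate 3: (m,n)=(4,6) → π∥ = 4+6·λ ≈ 18.4853, π⊥ = 4+6·λ' ≈ 1.5147 ∉ [0.5, 1.1) ⇒ out
candidate 4: (m,n)=(-3,-8) → π∥ = -3-8·λ ≈ -22.3137, π⊥ = -3-8·λ' ≈ 0.3137 ∉ [0.5, 1.1) ⇒ out
candidate 5: (m,n)=(0,-1) → π∥ = 0-1·λ ≈ -2.4142, π⊥ = 0-1·λ' ≈ 0.4142 ∉ [0.5, 1.1) ⇒ out
candidate 6: (m,n)=(2,5) → π∥ = 2+5·λ ≈ 14.0711, π⊥ = 2+5·λ' ≈ -0.0711 ∉ [0.5, 1.1) ⇒ out
candidate 7: (m,n)=(2,1) → π∥ = 2+1·λ ≈ 4.4142, π⊥ = 2+1·λ' ≈ 1.5858 ∉ [0.5, 1.1) ⇒ out
candidate 8: (m,n)=(0,-5) → π∥ = 0-5·λ ≈ -12.0711, π⊥ = 0-5·λ' ≈ 2.0711 ∉ [0.5, 1.1) ⇒ out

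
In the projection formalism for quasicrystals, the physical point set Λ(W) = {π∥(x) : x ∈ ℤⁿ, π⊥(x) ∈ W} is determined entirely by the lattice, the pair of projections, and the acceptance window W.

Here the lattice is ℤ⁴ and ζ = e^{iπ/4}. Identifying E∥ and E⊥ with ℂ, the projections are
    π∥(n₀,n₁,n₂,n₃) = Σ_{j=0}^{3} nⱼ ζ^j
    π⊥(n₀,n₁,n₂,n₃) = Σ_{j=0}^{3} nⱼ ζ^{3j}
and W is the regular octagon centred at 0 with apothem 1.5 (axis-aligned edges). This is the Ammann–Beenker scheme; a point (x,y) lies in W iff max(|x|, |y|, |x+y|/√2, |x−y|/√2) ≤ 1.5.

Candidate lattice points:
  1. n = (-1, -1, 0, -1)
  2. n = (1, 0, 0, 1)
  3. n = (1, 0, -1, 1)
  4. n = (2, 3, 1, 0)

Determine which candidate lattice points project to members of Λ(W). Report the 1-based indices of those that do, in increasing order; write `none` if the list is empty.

4

Internal map: ζ^{3j} for j=0..3 gives (1,0), (−√2/2,√2/2), (0,−1), (√2/2,√2/2).
candidate 1: n = (-1, -1, 0, -1) → π⊥ ≈ (-1.0000, -1.4142); max(|x|,|y|,|x±y|/√2) = 1.7071 > 1.5 ⇒ ∉ W
candidate 2: n = (1, 0, 0, 1) → π⊥ ≈ (+1.7071, +0.7071); max(|x|,|y|,|x±y|/√2) = 1.7071 > 1.5 ⇒ ∉ W
candidate 3: n = (1, 0, -1, 1) → π⊥ ≈ (+1.7071, +1.7071); max(|x|,|y|,|x±y|/√2) = 2.4142 > 1.5 ⇒ ∉ W
candidate 4: n = (2, 3, 1, 0) → π⊥ ≈ (-0.1213, +1.1213); max(|x|,|y|,|x±y|/√2) = 1.1213 ≤ 1.5 ⇒ ∈ W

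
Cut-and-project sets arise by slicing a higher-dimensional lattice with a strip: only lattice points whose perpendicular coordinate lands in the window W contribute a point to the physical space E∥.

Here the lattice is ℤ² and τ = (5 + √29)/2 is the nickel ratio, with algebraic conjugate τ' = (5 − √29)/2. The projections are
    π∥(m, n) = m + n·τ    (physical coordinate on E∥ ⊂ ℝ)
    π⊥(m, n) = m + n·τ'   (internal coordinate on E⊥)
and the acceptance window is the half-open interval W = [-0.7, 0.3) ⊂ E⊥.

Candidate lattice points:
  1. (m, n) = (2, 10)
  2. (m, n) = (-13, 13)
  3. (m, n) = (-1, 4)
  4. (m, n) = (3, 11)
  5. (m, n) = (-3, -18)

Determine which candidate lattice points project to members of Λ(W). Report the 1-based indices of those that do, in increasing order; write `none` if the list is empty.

1

Numerically τ ≈ 5.1926 and τ' = −1/τ ≈ -0.1926.
#1 (2,10): internal coord 2 + (10)·τ' = +0.0742; +0.0742 ∈ [-0.7, 0.3) → IN Λ
#2 (-13,13): internal coord -13 + (13)·τ' = -15.5036; -15.5036 ∉ [-0.7, 0.3) → out
#3 (-1,4): internal coord -1 + (4)·τ' = -1.7703; -1.7703 ∉ [-0.7, 0.3) → out
#4 (3,11): internal coord 3 + (11)·τ' = +0.8816; +0.8816 ∉ [-0.7, 0.3) → out
#5 (-3,-18): internal coord -3 + (-18)·τ' = +0.4665; +0.4665 ∉ [-0.7, 0.3) → out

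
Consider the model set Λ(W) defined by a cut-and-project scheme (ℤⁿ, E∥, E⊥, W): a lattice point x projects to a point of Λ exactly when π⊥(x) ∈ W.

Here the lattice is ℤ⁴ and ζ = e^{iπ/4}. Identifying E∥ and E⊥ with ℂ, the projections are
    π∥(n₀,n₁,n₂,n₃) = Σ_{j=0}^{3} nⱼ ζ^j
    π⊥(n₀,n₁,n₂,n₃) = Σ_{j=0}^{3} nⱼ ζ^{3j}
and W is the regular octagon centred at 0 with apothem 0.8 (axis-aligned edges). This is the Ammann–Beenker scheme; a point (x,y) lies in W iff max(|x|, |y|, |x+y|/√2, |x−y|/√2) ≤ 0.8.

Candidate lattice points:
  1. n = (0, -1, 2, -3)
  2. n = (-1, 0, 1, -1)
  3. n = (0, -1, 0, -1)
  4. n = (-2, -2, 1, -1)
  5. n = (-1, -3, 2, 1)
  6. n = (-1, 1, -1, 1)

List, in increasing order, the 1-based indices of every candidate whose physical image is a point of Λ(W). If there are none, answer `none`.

Internal map: ζ^{3j} for j=0..3 gives (1,0), (−√2/2,√2/2), (0,−1), (√2/2,√2/2).
candidate 1: n = (0, -1, 2, -3) → π⊥ ≈ (-1.4142, -4.8284); max(|x|,|y|,|x±y|/√2) = 4.8284 > 0.8 ⇒ ∉ W
candidate 2: n = (-1, 0, 1, -1) → π⊥ ≈ (-1.7071, -1.7071); max(|x|,|y|,|x±y|/√2) = 2.4142 > 0.8 ⇒ ∉ W
candidate 3: n = (0, -1, 0, -1) → π⊥ ≈ (+0.0000, -1.4142); max(|x|,|y|,|x±y|/√2) = 1.4142 > 0.8 ⇒ ∉ W
candidate 4: n = (-2, -2, 1, -1) → π⊥ ≈ (-1.2929, -3.1213); max(|x|,|y|,|x±y|/√2) = 3.1213 > 0.8 ⇒ ∉ W
candidate 5: n = (-1, -3, 2, 1) → π⊥ ≈ (+1.8284, -3.4142); max(|x|,|y|,|x±y|/√2) = 3.7071 > 0.8 ⇒ ∉ W
candidate 6: n = (-1, 1, -1, 1) → π⊥ ≈ (-1.0000, +2.4142); max(|x|,|y|,|x±y|/√2) = 2.4142 > 0.8 ⇒ ∉ W

none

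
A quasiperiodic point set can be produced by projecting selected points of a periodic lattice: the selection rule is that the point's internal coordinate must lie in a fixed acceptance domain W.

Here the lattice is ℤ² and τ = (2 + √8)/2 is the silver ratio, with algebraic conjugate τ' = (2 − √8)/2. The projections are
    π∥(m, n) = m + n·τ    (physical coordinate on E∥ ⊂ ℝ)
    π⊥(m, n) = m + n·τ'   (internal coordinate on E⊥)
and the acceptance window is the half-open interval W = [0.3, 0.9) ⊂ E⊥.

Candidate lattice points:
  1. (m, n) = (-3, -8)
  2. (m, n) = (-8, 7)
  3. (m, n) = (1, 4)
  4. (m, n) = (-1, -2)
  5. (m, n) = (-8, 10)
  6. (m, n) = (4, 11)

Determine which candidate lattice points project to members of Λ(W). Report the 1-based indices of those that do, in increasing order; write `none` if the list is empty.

1

τ' = (2−√8)/2 ≈ -0.4142.
[1] lift (-3,-8): star map gives 0.3137; window check 0.3 ≤ 0.3137 < 0.9 is true → IN Λ
[2] lift (-8,7): star map gives -10.8995; window check 0.3 ≤ -10.8995 < 0.9 is false → out
[3] lift (1,4): star map gives -0.6569; window check 0.3 ≤ -0.6569 < 0.9 is false → out
[4] lift (-1,-2): star map gives -0.1716; window check 0.3 ≤ -0.1716 < 0.9 is false → out
[5] lift (-8,10): star map gives -12.1421; window check 0.3 ≤ -12.1421 < 0.9 is false → out
[6] lift (4,11): star map gives -0.5563; window check 0.3 ≤ -0.5563 < 0.9 is false → out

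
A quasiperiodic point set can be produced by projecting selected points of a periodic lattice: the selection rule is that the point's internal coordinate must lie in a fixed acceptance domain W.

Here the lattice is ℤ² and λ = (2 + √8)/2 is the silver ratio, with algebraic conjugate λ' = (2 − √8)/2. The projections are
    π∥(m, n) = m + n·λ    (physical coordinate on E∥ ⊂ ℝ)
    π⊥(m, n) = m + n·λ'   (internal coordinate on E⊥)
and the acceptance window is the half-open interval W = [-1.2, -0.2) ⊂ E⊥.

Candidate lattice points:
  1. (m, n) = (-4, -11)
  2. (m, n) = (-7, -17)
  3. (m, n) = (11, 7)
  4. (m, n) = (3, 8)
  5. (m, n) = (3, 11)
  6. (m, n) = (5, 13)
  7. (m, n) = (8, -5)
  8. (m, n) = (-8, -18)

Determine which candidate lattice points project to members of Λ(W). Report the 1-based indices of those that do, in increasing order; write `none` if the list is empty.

Compute λ' = (2−√8)/2 = -0.414214, so π⊥(m,n) = m -0.414214·n.
candidate 1: (m,n)=(-4,-11) → π∥ = -4-11·λ ≈ -30.556349, π⊥ = -4-11·λ' ≈ 0.556349 ∉ [-1.2, -0.2) ⇒ out
candidate 2: (m,n)=(-7,-17) → π∥ = -7-17·λ ≈ -48.041631, π⊥ = -7-17·λ' ≈ 0.041631 ∉ [-1.2, -0.2) ⇒ out
candidate 3: (m,n)=(11,7) → π∥ = 11+7·λ ≈ 27.899495, π⊥ = 11+7·λ' ≈ 8.100505 ∉ [-1.2, -0.2) ⇒ out
candidate 4: (m,n)=(3,8) → π∥ = 3+8·λ ≈ 22.313708, π⊥ = 3+8·λ' ≈ -0.313708 ∈ [-1.2, -0.2) ⇒ IN Λ
candidate 5: (m,n)=(3,11) → π∥ = 3+11·λ ≈ 29.556349, π⊥ = 3+11·λ' ≈ -1.556349 ∉ [-1.2, -0.2) ⇒ out
candidate 6: (m,n)=(5,13) → π∥ = 5+13·λ ≈ 36.384776, π⊥ = 5+13·λ' ≈ -0.384776 ∈ [-1.2, -0.2) ⇒ IN Λ
candidate 7: (m,n)=(8,-5) → π∥ = 8-5·λ ≈ -4.071068, π⊥ = 8-5·λ' ≈ 10.071068 ∉ [-1.2, -0.2) ⇒ out
candidate 8: (m,n)=(-8,-18) → π∥ = -8-18·λ ≈ -51.455844, π⊥ = -8-18·λ' ≈ -0.544156 ∈ [-1.2, -0.2) ⇒ IN Λ

4, 6, 8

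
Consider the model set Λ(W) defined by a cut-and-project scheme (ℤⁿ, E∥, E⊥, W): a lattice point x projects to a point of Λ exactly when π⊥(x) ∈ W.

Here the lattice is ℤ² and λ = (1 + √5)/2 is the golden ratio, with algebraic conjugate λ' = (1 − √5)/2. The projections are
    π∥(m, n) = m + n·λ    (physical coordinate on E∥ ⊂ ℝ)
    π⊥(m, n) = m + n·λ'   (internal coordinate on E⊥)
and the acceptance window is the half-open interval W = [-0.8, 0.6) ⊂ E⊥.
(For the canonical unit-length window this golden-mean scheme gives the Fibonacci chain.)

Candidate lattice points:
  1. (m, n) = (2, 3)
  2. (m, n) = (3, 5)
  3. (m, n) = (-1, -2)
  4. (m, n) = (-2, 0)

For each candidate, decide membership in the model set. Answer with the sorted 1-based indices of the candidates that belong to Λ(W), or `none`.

1, 2, 3

λ' = (1−√5)/2 ≈ -0.618034.
[1] lift (2,3): star map gives 0.145898; window check -0.8 ≤ 0.145898 < 0.6 is true → IN Λ
[2] lift (3,5): star map gives -0.090170; window check -0.8 ≤ -0.090170 < 0.6 is true → IN Λ
[3] lift (-1,-2): star map gives 0.236068; window check -0.8 ≤ 0.236068 < 0.6 is true → IN Λ
[4] lift (-2,0): star map gives -2.000000; window check -0.8 ≤ -2.000000 < 0.6 is false → out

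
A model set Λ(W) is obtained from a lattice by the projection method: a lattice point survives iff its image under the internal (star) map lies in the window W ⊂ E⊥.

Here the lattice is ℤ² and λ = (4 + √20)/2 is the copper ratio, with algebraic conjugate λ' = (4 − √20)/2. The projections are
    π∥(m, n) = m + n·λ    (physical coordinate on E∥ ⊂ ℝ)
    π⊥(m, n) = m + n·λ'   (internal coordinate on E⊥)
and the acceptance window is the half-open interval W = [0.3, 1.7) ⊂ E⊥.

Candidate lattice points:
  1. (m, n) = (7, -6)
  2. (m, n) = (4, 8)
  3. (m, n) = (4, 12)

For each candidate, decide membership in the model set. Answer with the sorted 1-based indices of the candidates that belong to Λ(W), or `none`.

Compute λ' = (4−√20)/2 = -0.236068, so π⊥(m,n) = m -0.236068·n.
[1] lift (7,-6): star map gives 8.416408; window check 0.3 ≤ 8.416408 < 1.7 is false → out
[2] lift (4,8): star map gives 2.111456; window check 0.3 ≤ 2.111456 < 1.7 is false → out
[3] lift (4,12): star map gives 1.167184; window check 0.3 ≤ 1.167184 < 1.7 is true → IN Λ

3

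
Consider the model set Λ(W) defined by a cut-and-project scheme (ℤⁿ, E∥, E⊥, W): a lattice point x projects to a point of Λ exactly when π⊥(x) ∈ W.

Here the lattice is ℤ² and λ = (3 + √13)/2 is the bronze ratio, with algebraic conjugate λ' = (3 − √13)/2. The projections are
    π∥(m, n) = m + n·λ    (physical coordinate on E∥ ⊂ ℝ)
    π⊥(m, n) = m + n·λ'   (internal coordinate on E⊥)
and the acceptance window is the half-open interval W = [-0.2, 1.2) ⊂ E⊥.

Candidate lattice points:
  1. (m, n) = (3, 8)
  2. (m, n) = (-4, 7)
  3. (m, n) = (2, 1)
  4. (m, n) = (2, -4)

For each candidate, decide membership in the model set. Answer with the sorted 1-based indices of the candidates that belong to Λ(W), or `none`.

Numerically λ ≈ 3.3028 and λ' = −1/λ ≈ -0.3028.
candidate 1: (m,n)=(3,8) → π∥ = 3+8·λ ≈ 29.4222, π⊥ = 3+8·λ' ≈ 0.5778 ∈ [-0.2, 1.2) ⇒ IN Λ
candidate 2: (m,n)=(-4,7) → π∥ = -4+7·λ ≈ 19.1194, π⊥ = -4+7·λ' ≈ -6.1194 ∉ [-0.2, 1.2) ⇒ out
candidate 3: (m,n)=(2,1) → π∥ = 2+1·λ ≈ 5.3028, π⊥ = 2+1·λ' ≈ 1.6972 ∉ [-0.2, 1.2) ⇒ out
candidate 4: (m,n)=(2,-4) → π∥ = 2-4·λ ≈ -11.2111, π⊥ = 2-4·λ' ≈ 3.2111 ∉ [-0.2, 1.2) ⇒ out

1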